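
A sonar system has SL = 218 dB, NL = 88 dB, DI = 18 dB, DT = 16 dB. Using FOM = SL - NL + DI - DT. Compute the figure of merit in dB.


132 dB


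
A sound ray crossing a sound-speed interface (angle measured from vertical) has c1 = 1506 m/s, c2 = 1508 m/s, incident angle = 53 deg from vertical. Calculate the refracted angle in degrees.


sin(theta2) = (c2/c1)*sin(theta1) = (1508/1506)*sin(53 deg) = 0.7997
theta2 = arcsin(0.7997) = 53.1

53.1 deg


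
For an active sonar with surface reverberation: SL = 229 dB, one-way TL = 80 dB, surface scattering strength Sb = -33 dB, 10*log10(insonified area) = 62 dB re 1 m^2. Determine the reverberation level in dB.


RL = SL - 2*TL + Sb + 10*log10(A) = 229 - 2*80 + (-33) + 62 = 98

98 dB


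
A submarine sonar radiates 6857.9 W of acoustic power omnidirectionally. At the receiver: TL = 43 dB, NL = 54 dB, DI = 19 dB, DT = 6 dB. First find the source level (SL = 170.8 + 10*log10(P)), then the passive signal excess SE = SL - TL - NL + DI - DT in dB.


Step 1: SL = 170.8 + 10*log10(6857.9) = 209.16 dB
Step 2: SE = SL - TL - NL + DI - DT = 209.16 - 43 - 54 + 19 - 6 = 125.16

125.16 dB


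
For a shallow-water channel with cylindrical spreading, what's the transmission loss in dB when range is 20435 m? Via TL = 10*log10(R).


TL = 10*log10(20435) = 43.1

43.1 dB


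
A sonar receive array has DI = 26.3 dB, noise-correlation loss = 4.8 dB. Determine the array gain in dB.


AG = DI - L_corr = 26.3 - 4.8 = 21.5

21.5 dB


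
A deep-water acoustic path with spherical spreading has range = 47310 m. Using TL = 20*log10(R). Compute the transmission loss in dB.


TL = 20*log10(47310) = 93.5

93.5 dB


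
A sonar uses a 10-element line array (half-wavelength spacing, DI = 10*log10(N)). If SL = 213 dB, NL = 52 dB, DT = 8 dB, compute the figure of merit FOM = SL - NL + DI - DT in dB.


Step 1: DI = 10*log10(10) = 10.0 dB
Step 2: FOM = SL - NL + DI - DT = 213 - 52 + 10.0 - 8 = 163.0

163.0 dB


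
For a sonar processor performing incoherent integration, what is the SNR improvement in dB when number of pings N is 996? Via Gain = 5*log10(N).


Gain = 5*log10(996) = 14.99

14.99 dB


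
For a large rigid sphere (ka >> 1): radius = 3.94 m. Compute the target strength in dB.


5.89 dB


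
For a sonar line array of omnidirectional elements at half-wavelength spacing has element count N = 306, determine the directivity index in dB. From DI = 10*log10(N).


DI = 10*log10(306) = 24.86

24.86 dB


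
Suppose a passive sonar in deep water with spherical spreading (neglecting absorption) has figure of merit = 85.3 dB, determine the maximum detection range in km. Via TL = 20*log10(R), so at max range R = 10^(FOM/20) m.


At max range FOM = TL, so 20*log10(R) = 85.3
R = 10^(85.3/20) = 18407.72 m = 18.41 km

18.41 km


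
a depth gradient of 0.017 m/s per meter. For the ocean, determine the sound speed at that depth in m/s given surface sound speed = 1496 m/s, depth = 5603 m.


c = 1496 + 0.017 * 5603 = 1591.251

1591.251 m/s


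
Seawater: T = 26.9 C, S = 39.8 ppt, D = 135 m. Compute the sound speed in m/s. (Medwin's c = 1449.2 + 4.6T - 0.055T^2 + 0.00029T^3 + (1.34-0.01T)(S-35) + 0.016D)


c = 1449.2 + 4.6*26.9 - 0.055*26.9^2 + 0.00029*26.9^3 + (1.34 - 0.01*26.9)*(39.8 - 35) + 0.016*135 = 1546.09

1546.09 m/s


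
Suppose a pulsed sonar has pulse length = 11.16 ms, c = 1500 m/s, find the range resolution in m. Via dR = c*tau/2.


dR = c*tau/2 = 1500 * 11.16e-3 / 2 = 8.37

8.37 m


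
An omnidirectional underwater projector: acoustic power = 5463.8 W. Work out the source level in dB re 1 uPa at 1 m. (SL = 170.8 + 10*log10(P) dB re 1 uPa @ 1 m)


SL = 170.8 + 10*log10(5463.8) = 170.8 + 37.37 = 208.17

208.17 dB


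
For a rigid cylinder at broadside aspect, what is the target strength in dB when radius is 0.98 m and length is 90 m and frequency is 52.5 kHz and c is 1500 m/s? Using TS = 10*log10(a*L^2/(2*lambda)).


lambda = 1500/52500 = 0.02857 m
TS = 10*log10(0.98*90^2/(2*0.02857)) = 51.43

51.43 dB


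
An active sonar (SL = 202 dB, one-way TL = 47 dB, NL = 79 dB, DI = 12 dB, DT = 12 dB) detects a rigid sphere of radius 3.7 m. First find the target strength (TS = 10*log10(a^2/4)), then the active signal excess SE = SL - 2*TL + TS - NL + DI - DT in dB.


Step 1: TS = 10*log10(3.7^2/4) = 5.34 dB
Step 2: SE = SL - 2*TL + TS - NL + DI - DT = 202 - 2*47 + (5.34) - 79 + 12 - 12 = 34.34

34.34 dB


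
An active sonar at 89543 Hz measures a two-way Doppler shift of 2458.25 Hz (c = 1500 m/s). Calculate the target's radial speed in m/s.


From fd = 2*f*v/c, v = c*fd/(2*f) = 1500 * 2458.25 / (2*89543) = 20.59

20.59 m/s


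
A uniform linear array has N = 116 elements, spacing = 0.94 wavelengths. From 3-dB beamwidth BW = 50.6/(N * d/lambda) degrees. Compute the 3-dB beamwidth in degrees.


BW = 50.6 / (116 * 0.94) = 50.6 / 109.04 = 0.46

0.46 deg


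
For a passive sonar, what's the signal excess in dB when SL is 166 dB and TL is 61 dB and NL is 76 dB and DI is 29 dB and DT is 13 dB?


45 dB


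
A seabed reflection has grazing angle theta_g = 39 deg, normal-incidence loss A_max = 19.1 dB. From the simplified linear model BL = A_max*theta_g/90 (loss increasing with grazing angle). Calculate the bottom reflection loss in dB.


BL = A_max * theta_g / 90 = 19.1 * 39 / 90 = 8.28

8.28 dB


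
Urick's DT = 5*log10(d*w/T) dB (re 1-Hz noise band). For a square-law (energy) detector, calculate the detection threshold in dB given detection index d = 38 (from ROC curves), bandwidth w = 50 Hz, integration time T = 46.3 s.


8.07 dB


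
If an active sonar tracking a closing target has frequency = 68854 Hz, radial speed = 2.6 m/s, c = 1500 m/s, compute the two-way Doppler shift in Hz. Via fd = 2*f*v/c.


fd = 2*f*v/c = 2 * 68854 * 2.6 / 1500 = 238.69

238.69 Hz


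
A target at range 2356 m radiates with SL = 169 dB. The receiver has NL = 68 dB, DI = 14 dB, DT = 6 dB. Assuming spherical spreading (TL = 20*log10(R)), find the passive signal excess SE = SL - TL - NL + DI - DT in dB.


41.56 dB


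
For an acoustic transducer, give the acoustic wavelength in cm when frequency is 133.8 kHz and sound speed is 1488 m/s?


lambda = c/f = 1488 / 133800 = 0.0111 m = 1.11 cm

1.11 cm


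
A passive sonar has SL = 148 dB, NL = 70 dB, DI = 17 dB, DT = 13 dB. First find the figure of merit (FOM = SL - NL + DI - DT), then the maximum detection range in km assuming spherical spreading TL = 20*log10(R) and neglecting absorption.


Step 1: FOM = SL - NL + DI - DT = 148 - 70 + 17 - 13 = 82 dB
Step 2: at max range FOM = TL = 20*log10(R), so R = 10^(82/20) = 12589.25 m = 12.59 km

12.59 km


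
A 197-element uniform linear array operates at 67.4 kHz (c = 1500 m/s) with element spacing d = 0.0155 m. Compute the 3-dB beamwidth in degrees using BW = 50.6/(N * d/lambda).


Step 1: lambda = 1500/67400 = 0.02226 m
Step 2: d/lambda = 0.0155/0.02226 = 0.6963
Step 3: BW = 50.6/(N * d/lambda) = 50.6/(197 * 0.6963) = 0.37

0.37 deg


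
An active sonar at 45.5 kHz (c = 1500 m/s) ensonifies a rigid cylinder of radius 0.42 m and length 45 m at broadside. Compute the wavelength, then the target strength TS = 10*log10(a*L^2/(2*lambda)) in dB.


Step 1: lambda = c/f = 1500/45500 = 0.03297 m
Step 2: TS = 10*log10(a*L^2/(2*lambda)) = 10*log10(0.42*45^2/(2*0.03297)) = 41.11

41.11 dB


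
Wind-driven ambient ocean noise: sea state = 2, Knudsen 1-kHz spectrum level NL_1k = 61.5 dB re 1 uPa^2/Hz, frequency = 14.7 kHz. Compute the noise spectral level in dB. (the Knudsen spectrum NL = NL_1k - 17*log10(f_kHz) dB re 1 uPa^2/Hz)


41.66 dB


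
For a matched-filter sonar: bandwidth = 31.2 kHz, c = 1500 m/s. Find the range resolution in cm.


dR = c/(2*BW) = 1500 / (2 * 31.2e3) = 0.024 m = 2.4 cm

2.4 cm


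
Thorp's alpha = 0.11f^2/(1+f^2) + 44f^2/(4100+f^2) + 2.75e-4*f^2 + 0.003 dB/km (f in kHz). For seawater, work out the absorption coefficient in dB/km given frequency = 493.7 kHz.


f^2 = 243739.69
alpha = 0.11*243739.69/(1+243739.69) + 44*243739.69/(4100+243739.69) + 2.75e-4*243739.69 + 0.003 = 110.414

110.414 dB/km


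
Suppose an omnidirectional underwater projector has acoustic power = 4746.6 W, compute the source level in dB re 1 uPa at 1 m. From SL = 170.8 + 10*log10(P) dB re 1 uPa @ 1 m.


207.56 dB


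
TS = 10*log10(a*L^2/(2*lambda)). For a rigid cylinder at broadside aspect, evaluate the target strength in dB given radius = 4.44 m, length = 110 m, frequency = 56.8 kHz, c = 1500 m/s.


lambda = 1500/56800 = 0.02641 m
TS = 10*log10(4.44*110^2/(2*0.02641)) = 60.07

60.07 dB


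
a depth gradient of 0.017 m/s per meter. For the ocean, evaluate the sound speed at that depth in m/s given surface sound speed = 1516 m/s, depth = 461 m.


c = 1516 + 0.017 * 461 = 1523.837

1523.837 m/s


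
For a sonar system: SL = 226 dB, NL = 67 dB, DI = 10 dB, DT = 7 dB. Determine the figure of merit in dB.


FOM = SL - NL + DI - DT = 226 - 67 + 10 - 7 = 162

162 dB


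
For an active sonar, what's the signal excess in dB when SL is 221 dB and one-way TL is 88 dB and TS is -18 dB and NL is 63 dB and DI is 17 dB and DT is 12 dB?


-31 dB


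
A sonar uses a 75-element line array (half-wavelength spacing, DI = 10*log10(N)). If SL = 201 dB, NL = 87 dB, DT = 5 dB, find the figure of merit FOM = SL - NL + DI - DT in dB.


127.75 dB


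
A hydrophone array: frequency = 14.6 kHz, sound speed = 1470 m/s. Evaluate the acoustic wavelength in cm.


10.07 cm


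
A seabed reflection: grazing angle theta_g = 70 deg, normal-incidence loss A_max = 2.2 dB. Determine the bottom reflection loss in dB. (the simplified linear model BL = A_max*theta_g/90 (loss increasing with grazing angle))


BL = A_max * theta_g / 90 = 2.2 * 70 / 90 = 1.71

1.71 dB


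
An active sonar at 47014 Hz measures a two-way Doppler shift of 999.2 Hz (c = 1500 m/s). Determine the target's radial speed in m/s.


15.94 m/s


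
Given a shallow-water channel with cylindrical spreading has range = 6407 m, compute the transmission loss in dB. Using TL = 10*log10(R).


TL = 10*log10(6407) = 38.07

38.07 dB


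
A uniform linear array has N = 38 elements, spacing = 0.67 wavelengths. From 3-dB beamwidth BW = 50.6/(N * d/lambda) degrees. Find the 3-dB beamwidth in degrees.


BW = 50.6 / (38 * 0.67) = 50.6 / 25.46 = 1.99

1.99 deg


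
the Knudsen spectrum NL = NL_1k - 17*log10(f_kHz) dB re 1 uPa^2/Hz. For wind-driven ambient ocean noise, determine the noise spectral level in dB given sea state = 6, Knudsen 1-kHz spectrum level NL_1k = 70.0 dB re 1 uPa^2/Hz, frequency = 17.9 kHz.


NL = NL_1k - 17*log10(f_kHz) = 70.0 - 17*log10(17.9) = 70.0 - (21.3) = 48.7

48.7 dB


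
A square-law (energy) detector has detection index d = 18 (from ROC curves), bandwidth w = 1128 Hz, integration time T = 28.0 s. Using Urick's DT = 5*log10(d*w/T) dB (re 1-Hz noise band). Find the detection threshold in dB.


14.3 dB


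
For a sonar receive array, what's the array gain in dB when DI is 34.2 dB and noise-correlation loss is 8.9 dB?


AG = DI - L_corr = 34.2 - 8.9 = 25.3

25.3 dB


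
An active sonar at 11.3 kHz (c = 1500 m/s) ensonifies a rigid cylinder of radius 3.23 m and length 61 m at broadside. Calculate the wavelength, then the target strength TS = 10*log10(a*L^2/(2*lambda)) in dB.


Step 1: lambda = c/f = 1500/11300 = 0.13274 m
Step 2: TS = 10*log10(a*L^2/(2*lambda)) = 10*log10(3.23*61^2/(2*0.13274)) = 46.56

46.56 dB


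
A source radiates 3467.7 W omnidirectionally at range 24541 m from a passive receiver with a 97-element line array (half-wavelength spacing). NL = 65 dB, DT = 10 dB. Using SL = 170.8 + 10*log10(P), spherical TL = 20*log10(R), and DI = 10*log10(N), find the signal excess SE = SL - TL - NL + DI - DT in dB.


Step 1: SL = 170.8 + 10*log10(3467.7) = 206.2 dB
Step 2: TL = 20*log10(24541) = 87.8 dB
Step 3: DI = 10*log10(97) = 19.87 dB
Step 4: SE = SL - TL - NL + DI - DT = 206.2 - 87.8 - 65 + 19.87 - 10 = 63.27

63.27 dB


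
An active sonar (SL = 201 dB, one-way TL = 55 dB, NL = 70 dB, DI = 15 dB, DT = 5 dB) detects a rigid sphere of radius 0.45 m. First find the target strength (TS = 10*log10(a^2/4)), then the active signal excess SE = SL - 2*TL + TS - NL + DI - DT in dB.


Step 1: TS = 10*log10(0.45^2/4) = -12.96 dB
Step 2: SE = SL - 2*TL + TS - NL + DI - DT = 201 - 2*55 + (-12.96) - 70 + 15 - 5 = 18.04

18.04 dB


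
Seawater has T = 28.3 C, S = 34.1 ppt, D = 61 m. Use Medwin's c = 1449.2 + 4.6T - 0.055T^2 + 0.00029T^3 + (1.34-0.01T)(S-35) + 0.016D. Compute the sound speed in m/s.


c = 1449.2 + 4.6*28.3 - 0.055*28.3^2 + 0.00029*28.3^3 + (1.34 - 0.01*28.3)*(34.1 - 35) + 0.016*61 = 1541.93

1541.93 m/s


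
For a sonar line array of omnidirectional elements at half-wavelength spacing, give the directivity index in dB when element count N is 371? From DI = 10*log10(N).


DI = 10*log10(371) = 25.69

25.69 dB


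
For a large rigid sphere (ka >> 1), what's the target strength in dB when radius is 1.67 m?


-1.57 dB


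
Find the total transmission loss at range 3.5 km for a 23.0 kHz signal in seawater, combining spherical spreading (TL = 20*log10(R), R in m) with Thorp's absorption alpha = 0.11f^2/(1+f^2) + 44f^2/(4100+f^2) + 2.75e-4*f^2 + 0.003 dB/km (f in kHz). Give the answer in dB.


Step 1 (Thorp): alpha = 0.11*529.0/(1+529.0) + 44*529.0/(4100+529.0) + 2.75e-4*529.0 + 0.003 = 5.2866 dB/km
Step 2: TL_spread = 20*log10(3500) = 70.88 dB
Step 3: TL_abs = alpha*R = 5.2866 * 3.5 = 18.5 dB
Step 4: TL_total = 70.88 + 18.5 = 89.38

89.38 dB


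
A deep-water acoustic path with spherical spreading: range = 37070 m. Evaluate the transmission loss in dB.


91.38 dB


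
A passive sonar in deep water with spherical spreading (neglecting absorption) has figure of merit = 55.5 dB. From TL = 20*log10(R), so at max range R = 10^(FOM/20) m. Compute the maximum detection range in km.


0.6 km


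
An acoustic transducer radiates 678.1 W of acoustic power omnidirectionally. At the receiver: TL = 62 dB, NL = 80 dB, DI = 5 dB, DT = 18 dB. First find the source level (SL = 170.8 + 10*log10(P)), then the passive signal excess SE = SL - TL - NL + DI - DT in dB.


Step 1: SL = 170.8 + 10*log10(678.1) = 199.11 dB
Step 2: SE = SL - TL - NL + DI - DT = 199.11 - 62 - 80 + 5 - 18 = 44.11

44.11 dB


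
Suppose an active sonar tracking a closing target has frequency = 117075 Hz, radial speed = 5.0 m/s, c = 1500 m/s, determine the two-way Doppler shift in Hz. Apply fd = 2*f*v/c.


fd = 2*f*v/c = 2 * 117075 * 5.0 / 1500 = 780.5

780.5 Hz


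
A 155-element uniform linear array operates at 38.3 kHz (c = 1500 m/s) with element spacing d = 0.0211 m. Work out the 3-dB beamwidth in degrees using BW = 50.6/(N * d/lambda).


0.61 deg


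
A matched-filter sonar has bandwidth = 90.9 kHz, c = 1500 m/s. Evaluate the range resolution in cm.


0.83 cm


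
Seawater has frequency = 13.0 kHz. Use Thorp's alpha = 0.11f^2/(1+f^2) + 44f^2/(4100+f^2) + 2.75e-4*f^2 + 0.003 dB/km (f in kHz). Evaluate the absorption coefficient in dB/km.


f^2 = 169.0
alpha = 0.11*169.0/(1+169.0) + 44*169.0/(4100+169.0) + 2.75e-4*169.0 + 0.003 = 1.901

1.901 dB/km


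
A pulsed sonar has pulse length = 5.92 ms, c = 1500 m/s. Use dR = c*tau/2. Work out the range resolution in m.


dR = c*tau/2 = 1500 * 5.92e-3 / 2 = 4.44

4.44 m


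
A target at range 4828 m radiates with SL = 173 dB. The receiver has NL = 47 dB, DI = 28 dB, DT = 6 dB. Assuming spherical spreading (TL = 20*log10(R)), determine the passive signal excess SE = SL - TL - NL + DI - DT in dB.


Step 1: TL = 20*log10(4828) = 73.68 dB
Step 2: SE = 173 - 73.68 - 47 + 28 - 6 = 74.32

74.32 dB


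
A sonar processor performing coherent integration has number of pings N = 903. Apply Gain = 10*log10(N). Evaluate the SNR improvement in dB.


Gain = 10*log10(903) = 29.56

29.56 dB


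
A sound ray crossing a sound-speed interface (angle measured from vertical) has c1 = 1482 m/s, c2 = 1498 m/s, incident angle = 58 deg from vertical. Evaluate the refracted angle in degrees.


59.0 deg


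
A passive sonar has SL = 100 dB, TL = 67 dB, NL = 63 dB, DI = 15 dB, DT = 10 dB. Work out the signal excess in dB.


SE = SL - TL - NL + DI - DT = 100 - 67 - 63 + 15 - 10 = -25

-25 dB


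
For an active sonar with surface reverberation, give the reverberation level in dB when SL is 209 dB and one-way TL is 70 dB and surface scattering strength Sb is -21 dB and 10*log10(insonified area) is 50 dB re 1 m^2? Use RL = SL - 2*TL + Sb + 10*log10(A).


RL = SL - 2*TL + Sb + 10*log10(A) = 209 - 2*70 + (-21) + 50 = 98

98 dB


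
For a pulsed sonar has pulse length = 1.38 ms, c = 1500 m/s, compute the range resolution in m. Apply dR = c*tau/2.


dR = c*tau/2 = 1500 * 1.38e-3 / 2 = 1.035

1.035 m


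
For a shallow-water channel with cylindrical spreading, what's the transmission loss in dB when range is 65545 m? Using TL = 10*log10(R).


48.17 dB


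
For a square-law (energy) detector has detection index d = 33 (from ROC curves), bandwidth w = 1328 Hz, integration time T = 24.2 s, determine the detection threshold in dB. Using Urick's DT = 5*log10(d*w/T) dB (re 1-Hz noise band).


DT = 5*log10(d*w/T) = 5*log10(33 * 1328 / 24.2) = 5*log10(1810.91) = 16.29

16.29 dB


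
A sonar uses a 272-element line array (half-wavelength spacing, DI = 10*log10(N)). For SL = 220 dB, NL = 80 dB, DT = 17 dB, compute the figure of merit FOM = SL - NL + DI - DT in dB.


Step 1: DI = 10*log10(272) = 24.35 dB
Step 2: FOM = SL - NL + DI - DT = 220 - 80 + 24.35 - 17 = 147.35

147.35 dB


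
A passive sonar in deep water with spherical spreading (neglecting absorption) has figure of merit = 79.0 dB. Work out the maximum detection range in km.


At max range FOM = TL, so 20*log10(R) = 79.0
R = 10^(79.0/20) = 8912.51 m = 8.91 km

8.91 km


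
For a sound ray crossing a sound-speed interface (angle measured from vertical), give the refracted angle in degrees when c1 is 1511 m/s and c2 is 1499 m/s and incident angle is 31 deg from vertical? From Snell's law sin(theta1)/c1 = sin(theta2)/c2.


sin(theta2) = (c2/c1)*sin(theta1) = (1499/1511)*sin(31 deg) = 0.51095
theta2 = arcsin(0.51095) = 30.73

30.73 deg


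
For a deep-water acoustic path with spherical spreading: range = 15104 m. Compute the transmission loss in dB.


TL = 20*log10(15104) = 83.58

83.58 dB


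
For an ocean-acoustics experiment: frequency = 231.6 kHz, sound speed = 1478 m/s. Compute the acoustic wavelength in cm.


lambda = c/f = 1478 / 231600 = 0.0064 m = 0.64 cm

0.64 cm


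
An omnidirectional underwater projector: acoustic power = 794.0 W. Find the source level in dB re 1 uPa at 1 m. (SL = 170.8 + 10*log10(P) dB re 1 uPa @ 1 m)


199.8 dB


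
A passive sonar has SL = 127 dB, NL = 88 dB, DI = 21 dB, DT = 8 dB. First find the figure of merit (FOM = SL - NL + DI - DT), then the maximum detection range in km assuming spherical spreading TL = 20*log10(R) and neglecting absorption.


Step 1: FOM = SL - NL + DI - DT = 127 - 88 + 21 - 8 = 52 dB
Step 2: at max range FOM = TL = 20*log10(R), so R = 10^(52/20) = 398.11 m = 0.4 km

0.4 km


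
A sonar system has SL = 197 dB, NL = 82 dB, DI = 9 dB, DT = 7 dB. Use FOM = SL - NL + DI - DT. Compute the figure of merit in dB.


117 dB


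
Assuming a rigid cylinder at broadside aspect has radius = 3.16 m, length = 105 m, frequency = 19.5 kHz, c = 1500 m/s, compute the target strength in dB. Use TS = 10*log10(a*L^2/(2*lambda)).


53.55 dB


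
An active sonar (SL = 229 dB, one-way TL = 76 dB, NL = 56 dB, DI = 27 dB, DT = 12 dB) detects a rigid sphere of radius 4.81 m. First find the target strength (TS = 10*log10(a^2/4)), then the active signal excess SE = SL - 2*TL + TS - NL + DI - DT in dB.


Step 1: TS = 10*log10(4.81^2/4) = 7.62 dB
Step 2: SE = SL - 2*TL + TS - NL + DI - DT = 229 - 2*76 + (7.62) - 56 + 27 - 12 = 43.62

43.62 dB


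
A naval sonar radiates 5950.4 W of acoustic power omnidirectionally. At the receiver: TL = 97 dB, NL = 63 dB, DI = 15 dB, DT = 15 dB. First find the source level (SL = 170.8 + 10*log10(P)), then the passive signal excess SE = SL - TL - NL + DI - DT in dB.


Step 1: SL = 170.8 + 10*log10(5950.4) = 208.55 dB
Step 2: SE = SL - TL - NL + DI - DT = 208.55 - 97 - 63 + 15 - 15 = 48.55

48.55 dB


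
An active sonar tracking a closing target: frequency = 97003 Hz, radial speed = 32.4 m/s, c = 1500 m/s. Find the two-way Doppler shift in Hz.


fd = 2*f*v/c = 2 * 97003 * 32.4 / 1500 = 4190.53

4190.53 Hz


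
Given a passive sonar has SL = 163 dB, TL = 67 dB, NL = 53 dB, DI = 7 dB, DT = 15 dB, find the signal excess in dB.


35 dB


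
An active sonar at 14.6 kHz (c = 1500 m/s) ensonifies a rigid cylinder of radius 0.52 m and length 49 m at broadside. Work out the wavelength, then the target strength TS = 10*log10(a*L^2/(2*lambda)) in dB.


Step 1: lambda = c/f = 1500/14600 = 0.10274 m
Step 2: TS = 10*log10(a*L^2/(2*lambda)) = 10*log10(0.52*49^2/(2*0.10274)) = 37.84

37.84 dB


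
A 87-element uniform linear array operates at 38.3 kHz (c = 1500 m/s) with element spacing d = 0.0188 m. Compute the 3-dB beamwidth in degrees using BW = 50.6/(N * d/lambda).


Step 1: lambda = 1500/38300 = 0.03916 m
Step 2: d/lambda = 0.0188/0.03916 = 0.4801
Step 3: BW = 50.6/(N * d/lambda) = 50.6/(87 * 0.4801) = 1.21

1.21 deg


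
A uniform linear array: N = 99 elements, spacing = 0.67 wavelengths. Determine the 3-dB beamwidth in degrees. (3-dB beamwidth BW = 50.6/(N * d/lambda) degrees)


BW = 50.6 / (99 * 0.67) = 50.6 / 66.33 = 0.76

0.76 deg


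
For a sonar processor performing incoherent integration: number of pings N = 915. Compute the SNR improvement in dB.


Gain = 5*log10(915) = 14.81

14.81 dB


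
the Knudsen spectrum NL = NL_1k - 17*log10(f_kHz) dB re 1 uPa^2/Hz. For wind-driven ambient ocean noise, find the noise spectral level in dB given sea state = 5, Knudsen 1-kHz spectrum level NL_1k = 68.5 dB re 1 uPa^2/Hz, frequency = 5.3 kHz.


NL = NL_1k - 17*log10(f_kHz) = 68.5 - 17*log10(5.3) = 68.5 - (12.31) = 56.19

56.19 dB


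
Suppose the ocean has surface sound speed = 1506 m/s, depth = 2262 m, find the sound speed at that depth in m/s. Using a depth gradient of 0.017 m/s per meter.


c = 1506 + 0.017 * 2262 = 1544.454

1544.454 m/s


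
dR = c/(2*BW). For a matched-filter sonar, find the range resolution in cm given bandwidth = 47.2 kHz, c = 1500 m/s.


1.59 cm


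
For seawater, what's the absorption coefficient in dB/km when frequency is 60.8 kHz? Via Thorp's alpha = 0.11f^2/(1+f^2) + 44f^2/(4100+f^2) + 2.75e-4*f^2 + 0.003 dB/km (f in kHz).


21.991 dB/km


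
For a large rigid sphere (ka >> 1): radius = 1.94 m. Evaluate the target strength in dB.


TS = 10*log10(1.94^2 / 4) = 10*log10(0.9409) = -0.26

-0.26 dB


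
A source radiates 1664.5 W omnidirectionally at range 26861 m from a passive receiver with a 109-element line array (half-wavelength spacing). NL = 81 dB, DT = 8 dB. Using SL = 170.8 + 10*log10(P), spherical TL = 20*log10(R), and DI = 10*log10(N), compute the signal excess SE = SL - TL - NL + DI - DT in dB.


Step 1: SL = 170.8 + 10*log10(1664.5) = 203.01 dB
Step 2: TL = 20*log10(26861) = 88.58 dB
Step 3: DI = 10*log10(109) = 20.37 dB
Step 4: SE = SL - TL - NL + DI - DT = 203.01 - 88.58 - 81 + 20.37 - 8 = 45.8

45.8 dB


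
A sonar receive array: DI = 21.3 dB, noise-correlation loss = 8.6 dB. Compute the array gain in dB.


AG = DI - L_corr = 21.3 - 8.6 = 12.7

12.7 dB


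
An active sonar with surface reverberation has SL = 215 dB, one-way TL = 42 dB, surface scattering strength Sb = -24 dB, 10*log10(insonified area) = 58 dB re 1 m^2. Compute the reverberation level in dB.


RL = SL - 2*TL + Sb + 10*log10(A) = 215 - 2*42 + (-24) + 58 = 165

165 dB


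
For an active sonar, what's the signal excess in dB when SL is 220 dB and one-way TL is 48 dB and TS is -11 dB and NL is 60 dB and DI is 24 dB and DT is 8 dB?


SE = SL - 2*TL + TS - NL + DI - DT = 220 - 2*48 + (-11) - 60 + 24 - 8 = 69

69 dB


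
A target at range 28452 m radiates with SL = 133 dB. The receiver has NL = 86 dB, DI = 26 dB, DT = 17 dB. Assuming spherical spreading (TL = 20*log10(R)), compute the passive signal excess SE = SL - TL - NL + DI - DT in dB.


Step 1: TL = 20*log10(28452) = 89.08 dB
Step 2: SE = 133 - 89.08 - 86 + 26 - 17 = -33.08

-33.08 dB


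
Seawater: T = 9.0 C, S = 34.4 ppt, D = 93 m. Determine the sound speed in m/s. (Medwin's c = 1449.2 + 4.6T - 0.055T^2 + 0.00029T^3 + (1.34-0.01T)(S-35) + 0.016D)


c = 1449.2 + 4.6*9.0 - 0.055*9.0^2 + 0.00029*9.0^3 + (1.34 - 0.01*9.0)*(34.4 - 35) + 0.016*93 = 1487.09

1487.09 m/s


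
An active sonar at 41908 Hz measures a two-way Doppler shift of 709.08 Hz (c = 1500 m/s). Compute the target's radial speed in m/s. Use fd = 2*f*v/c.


From fd = 2*f*v/c, v = c*fd/(2*f) = 1500 * 709.08 / (2*41908) = 12.69

12.69 m/s


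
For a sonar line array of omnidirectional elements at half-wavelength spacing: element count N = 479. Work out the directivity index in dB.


DI = 10*log10(479) = 26.8

26.8 dB


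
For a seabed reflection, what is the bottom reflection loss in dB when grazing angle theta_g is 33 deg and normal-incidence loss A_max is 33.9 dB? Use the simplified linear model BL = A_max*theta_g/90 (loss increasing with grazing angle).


BL = A_max * theta_g / 90 = 33.9 * 33 / 90 = 12.43

12.43 dB


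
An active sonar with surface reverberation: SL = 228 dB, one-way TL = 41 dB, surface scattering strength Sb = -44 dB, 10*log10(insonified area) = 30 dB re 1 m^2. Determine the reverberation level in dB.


132 dB


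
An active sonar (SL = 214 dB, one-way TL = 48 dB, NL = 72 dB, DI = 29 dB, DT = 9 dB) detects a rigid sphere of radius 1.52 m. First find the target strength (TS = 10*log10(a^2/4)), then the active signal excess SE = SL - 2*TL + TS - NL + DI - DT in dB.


Step 1: TS = 10*log10(1.52^2/4) = -2.38 dB
Step 2: SE = SL - 2*TL + TS - NL + DI - DT = 214 - 2*48 + (-2.38) - 72 + 29 - 9 = 63.62

63.62 dB


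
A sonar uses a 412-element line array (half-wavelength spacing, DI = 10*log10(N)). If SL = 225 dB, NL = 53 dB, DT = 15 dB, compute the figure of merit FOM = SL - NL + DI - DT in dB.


Step 1: DI = 10*log10(412) = 26.15 dB
Step 2: FOM = SL - NL + DI - DT = 225 - 53 + 26.15 - 15 = 183.15

183.15 dB


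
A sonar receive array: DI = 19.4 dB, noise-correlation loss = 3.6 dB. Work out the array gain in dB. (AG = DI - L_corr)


AG = DI - L_corr = 19.4 - 3.6 = 15.8

15.8 dB


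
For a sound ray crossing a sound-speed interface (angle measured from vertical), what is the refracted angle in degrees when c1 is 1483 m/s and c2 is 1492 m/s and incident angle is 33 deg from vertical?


33.23 deg


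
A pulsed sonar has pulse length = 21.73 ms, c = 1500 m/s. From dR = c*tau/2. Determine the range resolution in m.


16.2975 m


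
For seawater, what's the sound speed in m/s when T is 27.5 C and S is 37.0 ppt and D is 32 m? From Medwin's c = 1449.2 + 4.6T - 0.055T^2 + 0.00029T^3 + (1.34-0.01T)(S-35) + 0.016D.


c = 1449.2 + 4.6*27.5 - 0.055*27.5^2 + 0.00029*27.5^3 + (1.34 - 0.01*27.5)*(37.0 - 35) + 0.016*32 = 1542.78

1542.78 m/s


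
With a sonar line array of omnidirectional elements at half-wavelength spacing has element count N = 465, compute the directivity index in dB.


26.67 dB


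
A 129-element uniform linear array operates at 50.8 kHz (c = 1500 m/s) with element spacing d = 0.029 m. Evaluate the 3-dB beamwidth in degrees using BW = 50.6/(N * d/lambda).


Step 1: lambda = 1500/50800 = 0.02953 m
Step 2: d/lambda = 0.029/0.02953 = 0.9821
Step 3: BW = 50.6/(N * d/lambda) = 50.6/(129 * 0.9821) = 0.4

0.4 deg


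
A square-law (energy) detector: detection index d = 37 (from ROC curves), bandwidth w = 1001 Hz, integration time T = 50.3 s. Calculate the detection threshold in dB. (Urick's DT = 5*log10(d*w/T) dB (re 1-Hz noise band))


DT = 5*log10(d*w/T) = 5*log10(37 * 1001 / 50.3) = 5*log10(736.32) = 14.34

14.34 dB


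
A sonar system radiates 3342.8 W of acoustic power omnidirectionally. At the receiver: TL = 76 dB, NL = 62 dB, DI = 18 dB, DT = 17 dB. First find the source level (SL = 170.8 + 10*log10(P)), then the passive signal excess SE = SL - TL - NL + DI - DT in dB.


Step 1: SL = 170.8 + 10*log10(3342.8) = 206.04 dB
Step 2: SE = SL - TL - NL + DI - DT = 206.04 - 76 - 62 + 18 - 17 = 69.04

69.04 dB


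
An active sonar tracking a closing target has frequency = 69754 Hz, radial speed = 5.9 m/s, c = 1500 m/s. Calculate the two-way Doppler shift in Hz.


fd = 2*f*v/c = 2 * 69754 * 5.9 / 1500 = 548.73

548.73 Hz


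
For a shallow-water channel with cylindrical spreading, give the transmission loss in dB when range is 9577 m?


39.81 dB


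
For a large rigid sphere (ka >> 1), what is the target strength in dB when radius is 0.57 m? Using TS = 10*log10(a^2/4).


TS = 10*log10(0.57^2 / 4) = 10*log10(0.081225) = -10.9

-10.9 dB


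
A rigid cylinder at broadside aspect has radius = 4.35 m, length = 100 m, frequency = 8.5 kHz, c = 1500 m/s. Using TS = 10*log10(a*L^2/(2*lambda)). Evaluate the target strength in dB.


lambda = 1500/8500 = 0.17647 m
TS = 10*log10(4.35*100^2/(2*0.17647)) = 50.91

50.91 dB


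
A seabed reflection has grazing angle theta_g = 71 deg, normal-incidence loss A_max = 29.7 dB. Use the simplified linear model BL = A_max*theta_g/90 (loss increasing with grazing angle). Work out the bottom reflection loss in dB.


23.43 dB


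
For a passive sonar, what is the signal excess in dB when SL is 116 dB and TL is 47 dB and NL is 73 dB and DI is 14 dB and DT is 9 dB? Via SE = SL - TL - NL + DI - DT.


SE = SL - TL - NL + DI - DT = 116 - 47 - 73 + 14 - 9 = 1

1 dB


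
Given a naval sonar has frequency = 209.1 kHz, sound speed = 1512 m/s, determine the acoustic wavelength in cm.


lambda = c/f = 1512 / 209100 = 0.0072 m = 0.72 cm

0.72 cm


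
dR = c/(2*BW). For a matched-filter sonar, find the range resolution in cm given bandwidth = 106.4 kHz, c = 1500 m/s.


dR = c/(2*BW) = 1500 / (2 * 106.4e3) = 0.007 m = 0.7 cm

0.7 cm


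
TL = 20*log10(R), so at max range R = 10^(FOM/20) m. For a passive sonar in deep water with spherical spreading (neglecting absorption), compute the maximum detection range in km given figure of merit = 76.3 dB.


6.53 km


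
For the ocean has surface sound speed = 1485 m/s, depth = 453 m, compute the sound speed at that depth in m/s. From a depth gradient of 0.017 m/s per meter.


c = 1485 + 0.017 * 453 = 1492.701

1492.701 m/s


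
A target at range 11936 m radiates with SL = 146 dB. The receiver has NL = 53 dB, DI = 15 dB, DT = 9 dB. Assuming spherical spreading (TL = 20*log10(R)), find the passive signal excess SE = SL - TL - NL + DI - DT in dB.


17.46 dB


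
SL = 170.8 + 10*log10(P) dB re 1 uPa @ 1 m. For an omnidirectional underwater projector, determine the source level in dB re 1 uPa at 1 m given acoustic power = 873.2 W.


200.21 dB


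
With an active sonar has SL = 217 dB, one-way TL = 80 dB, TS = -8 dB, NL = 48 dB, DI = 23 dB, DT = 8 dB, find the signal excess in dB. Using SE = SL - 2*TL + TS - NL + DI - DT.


SE = SL - 2*TL + TS - NL + DI - DT = 217 - 2*80 + (-8) - 48 + 23 - 8 = 16

16 dB


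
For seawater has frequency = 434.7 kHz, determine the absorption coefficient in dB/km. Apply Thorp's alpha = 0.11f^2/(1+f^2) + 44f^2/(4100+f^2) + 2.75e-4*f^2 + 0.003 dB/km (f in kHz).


95.144 dB/km


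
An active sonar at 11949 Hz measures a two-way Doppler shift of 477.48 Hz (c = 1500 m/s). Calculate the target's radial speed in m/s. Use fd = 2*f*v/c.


29.97 m/s


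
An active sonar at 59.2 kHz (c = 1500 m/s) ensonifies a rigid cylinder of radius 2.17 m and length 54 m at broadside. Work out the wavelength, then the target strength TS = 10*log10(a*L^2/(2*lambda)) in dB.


Step 1: lambda = c/f = 1500/59200 = 0.02534 m
Step 2: TS = 10*log10(a*L^2/(2*lambda)) = 10*log10(2.17*54^2/(2*0.02534)) = 50.96

50.96 dB


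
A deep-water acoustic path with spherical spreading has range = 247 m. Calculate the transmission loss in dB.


47.85 dB


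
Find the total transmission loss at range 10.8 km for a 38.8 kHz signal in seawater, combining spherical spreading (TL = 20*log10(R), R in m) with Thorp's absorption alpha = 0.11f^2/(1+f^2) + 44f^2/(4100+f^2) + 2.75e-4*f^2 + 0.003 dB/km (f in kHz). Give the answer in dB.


213.98 dB


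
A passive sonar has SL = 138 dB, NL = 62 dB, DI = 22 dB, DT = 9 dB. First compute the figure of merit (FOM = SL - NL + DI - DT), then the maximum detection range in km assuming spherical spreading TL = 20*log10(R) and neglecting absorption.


Step 1: FOM = SL - NL + DI - DT = 138 - 62 + 22 - 9 = 89 dB
Step 2: at max range FOM = TL = 20*log10(R), so R = 10^(89/20) = 28183.83 m = 28.18 km

28.18 km


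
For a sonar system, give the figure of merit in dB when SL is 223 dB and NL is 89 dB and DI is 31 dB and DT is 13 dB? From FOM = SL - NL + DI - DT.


FOM = SL - NL + DI - DT = 223 - 89 + 31 - 13 = 152

152 dB


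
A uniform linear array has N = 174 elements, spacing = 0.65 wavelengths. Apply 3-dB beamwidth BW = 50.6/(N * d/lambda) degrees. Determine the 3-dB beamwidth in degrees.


BW = 50.6 / (174 * 0.65) = 50.6 / 113.1 = 0.45

0.45 deg


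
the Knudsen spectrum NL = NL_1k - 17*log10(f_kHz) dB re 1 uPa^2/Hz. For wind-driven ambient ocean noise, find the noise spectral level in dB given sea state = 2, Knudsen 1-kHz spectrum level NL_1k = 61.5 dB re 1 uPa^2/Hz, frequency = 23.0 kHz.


NL = NL_1k - 17*log10(f_kHz) = 61.5 - 17*log10(23.0) = 61.5 - (23.15) = 38.35

38.35 dB


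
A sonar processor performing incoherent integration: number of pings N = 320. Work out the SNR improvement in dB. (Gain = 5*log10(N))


Gain = 5*log10(320) = 12.53

12.53 dB


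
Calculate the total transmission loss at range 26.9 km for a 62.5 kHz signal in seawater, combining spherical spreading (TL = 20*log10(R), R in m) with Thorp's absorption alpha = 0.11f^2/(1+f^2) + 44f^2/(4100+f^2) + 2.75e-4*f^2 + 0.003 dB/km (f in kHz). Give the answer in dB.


Step 1 (Thorp): alpha = 0.11*3906.25/(1+3906.25) + 44*3906.25/(4100+3906.25) + 2.75e-4*3906.25 + 0.003 = 22.6548 dB/km
Step 2: TL_spread = 20*log10(26900) = 88.6 dB
Step 3: TL_abs = alpha*R = 22.6548 * 26.9 = 609.41 dB
Step 4: TL_total = 88.6 + 609.41 = 698.01

698.01 dB


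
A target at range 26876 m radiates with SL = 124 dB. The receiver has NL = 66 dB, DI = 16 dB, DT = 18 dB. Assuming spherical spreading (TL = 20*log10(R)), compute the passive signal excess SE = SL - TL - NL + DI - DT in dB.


Step 1: TL = 20*log10(26876) = 88.59 dB
Step 2: SE = 124 - 88.59 - 66 + 16 - 18 = -32.59

-32.59 dB


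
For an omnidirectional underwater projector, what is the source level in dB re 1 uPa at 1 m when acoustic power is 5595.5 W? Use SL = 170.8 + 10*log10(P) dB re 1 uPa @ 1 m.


208.28 dB


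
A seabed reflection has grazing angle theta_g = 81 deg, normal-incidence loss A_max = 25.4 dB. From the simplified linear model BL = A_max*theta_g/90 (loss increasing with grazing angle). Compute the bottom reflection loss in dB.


BL = A_max * theta_g / 90 = 25.4 * 81 / 90 = 22.86

22.86 dB


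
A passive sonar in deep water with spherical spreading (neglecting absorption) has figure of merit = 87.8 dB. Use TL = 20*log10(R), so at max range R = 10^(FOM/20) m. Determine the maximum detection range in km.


At max range FOM = TL, so 20*log10(R) = 87.8
R = 10^(87.8/20) = 24547.09 m = 24.55 km

24.55 km


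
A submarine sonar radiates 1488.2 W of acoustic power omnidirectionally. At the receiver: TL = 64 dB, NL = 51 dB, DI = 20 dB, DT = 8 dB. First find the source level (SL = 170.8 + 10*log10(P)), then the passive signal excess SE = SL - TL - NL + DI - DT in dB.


Step 1: SL = 170.8 + 10*log10(1488.2) = 202.53 dB
Step 2: SE = SL - TL - NL + DI - DT = 202.53 - 64 - 51 + 20 - 8 = 99.53

99.53 dB


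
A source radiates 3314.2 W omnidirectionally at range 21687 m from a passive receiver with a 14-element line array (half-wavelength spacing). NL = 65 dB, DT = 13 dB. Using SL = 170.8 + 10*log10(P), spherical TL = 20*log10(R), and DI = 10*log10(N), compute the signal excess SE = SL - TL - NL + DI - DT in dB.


Step 1: SL = 170.8 + 10*log10(3314.2) = 206.0 dB
Step 2: TL = 20*log10(21687) = 86.72 dB
Step 3: DI = 10*log10(14) = 11.46 dB
Step 4: SE = SL - TL - NL + DI - DT = 206.0 - 86.72 - 65 + 11.46 - 13 = 52.74

52.74 dB


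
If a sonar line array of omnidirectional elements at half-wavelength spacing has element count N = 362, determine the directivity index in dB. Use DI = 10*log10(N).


25.59 dB


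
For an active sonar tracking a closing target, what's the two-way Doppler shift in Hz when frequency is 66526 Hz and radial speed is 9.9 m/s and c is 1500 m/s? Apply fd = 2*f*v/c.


fd = 2*f*v/c = 2 * 66526 * 9.9 / 1500 = 878.14

878.14 Hz


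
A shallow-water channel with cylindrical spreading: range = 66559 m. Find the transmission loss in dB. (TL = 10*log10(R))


48.23 dB


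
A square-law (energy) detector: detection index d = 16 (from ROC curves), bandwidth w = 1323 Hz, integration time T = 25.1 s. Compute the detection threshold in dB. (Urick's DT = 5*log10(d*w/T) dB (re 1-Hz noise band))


14.63 dB


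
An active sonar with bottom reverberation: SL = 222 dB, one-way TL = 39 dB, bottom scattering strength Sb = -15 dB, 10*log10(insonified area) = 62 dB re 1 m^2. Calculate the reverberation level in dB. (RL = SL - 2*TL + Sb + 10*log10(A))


191 dB


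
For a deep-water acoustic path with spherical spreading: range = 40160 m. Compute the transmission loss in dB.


TL = 20*log10(40160) = 92.08

92.08 dB


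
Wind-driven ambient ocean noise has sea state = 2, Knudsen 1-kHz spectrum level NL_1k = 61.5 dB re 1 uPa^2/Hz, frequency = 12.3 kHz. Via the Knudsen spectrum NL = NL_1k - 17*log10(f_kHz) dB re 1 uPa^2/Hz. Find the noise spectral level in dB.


NL = NL_1k - 17*log10(f_kHz) = 61.5 - 17*log10(12.3) = 61.5 - (18.53) = 42.97

42.97 dB


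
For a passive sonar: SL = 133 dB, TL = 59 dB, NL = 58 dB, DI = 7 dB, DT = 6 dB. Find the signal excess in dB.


SE = SL - TL - NL + DI - DT = 133 - 59 - 58 + 7 - 6 = 17

17 dB


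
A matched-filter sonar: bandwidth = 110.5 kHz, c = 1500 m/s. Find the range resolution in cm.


dR = c/(2*BW) = 1500 / (2 * 110.5e3) = 0.0068 m = 0.68 cm

0.68 cm


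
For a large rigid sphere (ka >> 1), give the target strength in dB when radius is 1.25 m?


-4.08 dB


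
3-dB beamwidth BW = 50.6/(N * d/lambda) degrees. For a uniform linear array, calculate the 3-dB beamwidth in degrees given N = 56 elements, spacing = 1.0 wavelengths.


BW = 50.6 / (56 * 1.0) = 50.6 / 56.0 = 0.9

0.9 deg


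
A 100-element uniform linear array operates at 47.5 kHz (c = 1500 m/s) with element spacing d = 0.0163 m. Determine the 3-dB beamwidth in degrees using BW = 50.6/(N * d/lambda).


0.98 deg


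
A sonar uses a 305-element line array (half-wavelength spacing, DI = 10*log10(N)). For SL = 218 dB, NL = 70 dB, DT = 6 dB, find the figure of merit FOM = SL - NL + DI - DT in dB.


Step 1: DI = 10*log10(305) = 24.84 dB
Step 2: FOM = SL - NL + DI - DT = 218 - 70 + 24.84 - 6 = 166.84

166.84 dB


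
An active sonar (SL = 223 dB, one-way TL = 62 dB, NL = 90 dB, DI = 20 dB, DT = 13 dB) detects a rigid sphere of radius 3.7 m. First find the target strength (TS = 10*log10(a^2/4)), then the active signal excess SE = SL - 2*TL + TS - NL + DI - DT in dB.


Step 1: TS = 10*log10(3.7^2/4) = 5.34 dB
Step 2: SE = SL - 2*TL + TS - NL + DI - DT = 223 - 2*62 + (5.34) - 90 + 20 - 13 = 21.34

21.34 dB
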